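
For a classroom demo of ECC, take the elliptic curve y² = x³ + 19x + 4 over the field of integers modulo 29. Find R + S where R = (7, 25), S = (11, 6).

(7, 25) + (11, 6). λ = (6 - 25)/(11 - 7) ≡ 10/4 mod 29. 4⁻¹ ≡ 22 (mod 29) since 4·22 = 88 ≡ 1, so λ ≡ 17.
  x = λ² - 7 - 11 = 289 - 18 ≡ 10; y = λ·(7 - 10) - 25 ≡ 11. → (10, 11)

(10, 11)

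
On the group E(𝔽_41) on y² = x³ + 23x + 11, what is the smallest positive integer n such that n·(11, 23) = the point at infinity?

10

2P: tangent at (11, 23): λ = (3·11² + 23)/(2·23) ≡ 17/5. 5⁻¹ ≡ 33 (mod 41), so λ ≡ 17·33 ≡ 28.
  x = λ² - 11 - 11 = 784 - 22 ≡ 24; y = λ·(11 - 24) - 23 ≡ 23. → (24, 23)
3P: (24, 23) + (11, 23). λ = (23 - 23)/(11 - 24) ≡ 0/28 mod 41. 28⁻¹ ≡ 22 (mod 41), so λ ≡ 0.
  x = λ² - 24 - 11 = 0 - 35 ≡ 6; y = λ·(24 - 6) - 23 ≡ 18. → (6, 18)
4P: (6, 18) + (11, 23). λ = (23 - 18)/(11 - 6) ≡ 5/5 mod 41. 5⁻¹ ≡ 33 (mod 41), so λ ≡ 1.
  x = λ² - 6 - 11 = 1 - 17 ≡ 25; y = λ·(6 - 25) - 18 ≡ 4. → (25, 4)
5P: (25, 4) + (11, 23). λ = (23 - 4)/(11 - 25) ≡ 19/27 mod 41. 27⁻¹ ≡ 38 (mod 41), so λ ≡ 25.
  x = λ² - 25 - 11 = 625 - 36 ≡ 15; y = λ·(25 - 15) - 4 ≡ 0. → (15, 0)
6P: (15, 0) + (11, 23). λ = (23 - 0)/(11 - 15) ≡ 23/37 mod 41. 37⁻¹ ≡ 10 (mod 41) since 37·10 = 370 ≡ 1, so λ ≡ 25.
  x = λ² - 15 - 11 = 625 - 26 ≡ 25; y = λ·(15 - 25) - 0 ≡ 37. → (25, 37)
7P: (25, 37) + (11, 23). λ = (23 - 37)/(11 - 25) ≡ 27/27 mod 41. 27⁻¹ ≡ 38 (mod 41) since 27·38 = 1026 ≡ 1, so λ ≡ 1.
  x = λ² - 25 - 11 = 1 - 36 ≡ 6; y = λ·(25 - 6) - 37 ≡ 23. → (6, 23)
8P: (6, 23) + (11, 23). λ = (23 - 23)/(11 - 6) ≡ 0/5 mod 41. 5⁻¹ ≡ 33 (mod 41), so λ ≡ 0.
  x = λ² - 6 - 11 = 0 - 17 ≡ 24; y = λ·(6 - 24) - 23 ≡ 18. → (24, 18)
9P: (24, 18) + (11, 23). λ = (23 - 18)/(11 - 24) ≡ 5/28 mod 41. 28⁻¹ ≡ 22 (mod 41), so λ ≡ 28.
  x = λ² - 24 - 11 = 784 - 35 ≡ 11; y = λ·(24 - 11) - 18 ≡ 18. → (11, 18)
10P: (11, 18) + (11, 23): same x and y₁ ≡ -y₂, so the sum is the point at infinity.
10P = the point at infinity, so the order is 10.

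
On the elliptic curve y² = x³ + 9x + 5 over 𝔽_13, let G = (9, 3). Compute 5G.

Repeated addition: build up to 5G.
2G: tangent at (9, 3): λ = (3·9² + 9)/(2·3) ≡ 5/6. 6⁻¹ ≡ 11 (mod 13), so λ ≡ 5·11 ≡ 3.
  x = λ² - 9 - 9 = 9 - 18 ≡ 4; y = λ·(9 - 4) - 3 ≡ 12. → (4, 12)
3G: (4, 12) + (9, 3). λ = (3 - 12)/(9 - 4) ≡ 4/5 mod 13. 5⁻¹ ≡ 8 (mod 13) since 5·8 = 40 ≡ 1, so λ ≡ 6.
  x = λ² - 4 - 9 = 36 - 13 ≡ 10; y = λ·(4 - 10) - 12 ≡ 4. → (10, 4)
4G: (10, 4) + (9, 3). λ = (3 - 4)/(9 - 10) ≡ 12/12 mod 13. 12⁻¹ ≡ 12 (mod 13) since 12·12 = 144 ≡ 1, so λ ≡ 1.
  x = λ² - 10 - 9 = 1 - 19 ≡ 8; y = λ·(10 - 8) - 4 ≡ 11. → (8, 11)
5G: (8, 11) + (9, 3). λ = (3 - 11)/(9 - 8) ≡ 5/1 mod 13. 1⁻¹ ≡ 1 (mod 13), so λ ≡ 5.
  x = λ² - 8 - 9 = 25 - 17 ≡ 8; y = λ·(8 - 8) - 11 ≡ 2. → (8, 2)

(8, 2)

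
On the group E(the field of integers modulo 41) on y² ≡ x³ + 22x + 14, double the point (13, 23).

tangent at (13, 23): λ = (3·13² + 22)/(2·23) ≡ 37/5. 5⁻¹ ≡ 33 (mod 41), so λ ≡ 37·33 ≡ 32.
  x = λ² - 13 - 13 = 1024 - 26 ≡ 14; y = λ·(13 - 14) - 23 ≡ 27. → (14, 27)

(14, 27)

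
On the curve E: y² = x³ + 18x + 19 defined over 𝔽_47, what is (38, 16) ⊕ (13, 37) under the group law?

(4, 25)

(38, 16) + (13, 37). λ = (37 - 16)/(13 - 38) ≡ 21/22 mod 47. 22⁻¹ ≡ 15 (mod 47), so λ ≡ 33.
  x = λ² - 38 - 13 = 1089 - 51 ≡ 4; y = λ·(38 - 4) - 16 ≡ 25. → (4, 25)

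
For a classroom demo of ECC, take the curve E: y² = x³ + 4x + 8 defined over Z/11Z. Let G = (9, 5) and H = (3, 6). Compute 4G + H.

First 4G:
Double-and-add on 4 = (100)₂. Start with G = (9, 5) for the leading 1-bit.
double: tangent at (9, 5): λ = (3·9² + 4)/(2·5) ≡ 5/10. 10⁻¹ ≡ 10 (mod 11), so λ ≡ 5·10 ≡ 6.
  x = λ² - 9 - 9 = 36 - 18 ≡ 7; y = λ·(9 - 7) - 5 ≡ 7. → (7, 7)
double: tangent at (7, 7): λ = (3·7² + 4)/(2·7) ≡ 8/3. 3⁻¹ ≡ 4 (mod 11), so λ ≡ 8·4 ≡ 10.
  x = λ² - 7 - 7 = 100 - 14 ≡ 9; y = λ·(7 - 9) - 7 ≡ 6. → (9, 6)
4G = (9, 6).
Finally 4G + H:
(9, 6) + (3, 6). λ = (6 - 6)/(3 - 9) ≡ 0/5 mod 11. 5⁻¹ ≡ 9 (mod 11), so λ ≡ 0.
  x = λ² - 9 - 3 = 0 - 12 ≡ 10; y = λ·(9 - 10) - 6 ≡ 5. → (10, 5)

(10, 5)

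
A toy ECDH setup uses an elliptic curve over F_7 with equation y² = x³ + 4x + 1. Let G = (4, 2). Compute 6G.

Double-and-add on 6 = (110)₂. Start with G = (4, 2) for the leading 1-bit.
double: tangent at (4, 2): λ = (3·4² + 4)/(2·2) ≡ 3/4. 4⁻¹ ≡ 2 (mod 7), so λ ≡ 3·2 ≡ 6.
  x = λ² - 4 - 4 = 36 - 8 ≡ 0; y = λ·(4 - 0) - 2 ≡ 1. → (0, 1)
add G: (0, 1) + (4, 2). λ = (2 - 1)/(4 - 0) ≡ 1/4 mod 7. 4⁻¹ ≡ 2 (mod 7), so λ ≡ 2.
  x = λ² - 0 - 4 = 4 - 4 ≡ 0; y = λ·(0 - 0) - 1 ≡ 6. → (0, 6)
double: tangent at (0, 6): λ = (3·0² + 4)/(2·6) ≡ 4/5. 5⁻¹ ≡ 3 (mod 7), so λ ≡ 4·3 ≡ 5.
  x = λ² - 0 - 0 = 25 - 0 ≡ 4; y = λ·(0 - 4) - 6 ≡ 2. → (4, 2)

(4, 2)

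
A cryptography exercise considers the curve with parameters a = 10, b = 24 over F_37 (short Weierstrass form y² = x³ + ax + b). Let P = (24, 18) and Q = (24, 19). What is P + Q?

O

The two points share x = 24 and their y-coordinates satisfy 18 + 19 ≡ 0 (mod 37), so they are inverses. Their sum is O.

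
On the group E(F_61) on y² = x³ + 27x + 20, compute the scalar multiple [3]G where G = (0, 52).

Repeated addition: build up to 3G.
2G: tangent at (0, 52): λ = (3·0² + 27)/(2·52) ≡ 27/43. 43⁻¹ ≡ 44 (mod 61), so λ ≡ 27·44 ≡ 29.
  x = λ² - 0 - 0 = 841 - 0 ≡ 48; y = λ·(0 - 48) - 52 ≡ 20. → (48, 20)
3G: (48, 20) + (0, 52). λ = (52 - 20)/(0 - 48) ≡ 32/13 mod 61. 13⁻¹ ≡ 47 (mod 61) since 13·47 = 611 ≡ 1, so λ ≡ 40.
  x = λ² - 48 - 0 = 1600 - 48 ≡ 27; y = λ·(48 - 27) - 20 ≡ 27. → (27, 27)

(27, 27)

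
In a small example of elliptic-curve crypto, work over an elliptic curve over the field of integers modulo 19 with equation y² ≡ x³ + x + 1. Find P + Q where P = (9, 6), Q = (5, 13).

(14, 17)

(9, 6) + (5, 13). λ = (13 - 6)/(5 - 9) ≡ 7/15 mod 19. 15⁻¹ ≡ 14 (mod 19) since 15·14 = 210 ≡ 1, so λ ≡ 3.
  x = λ² - 9 - 5 = 9 - 14 ≡ 14; y = λ·(9 - 14) - 6 ≡ 17. → (14, 17)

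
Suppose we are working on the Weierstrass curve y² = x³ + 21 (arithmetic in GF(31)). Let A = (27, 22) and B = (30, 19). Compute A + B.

(27, 22) + (30, 19). λ = (19 - 22)/(30 - 27) ≡ 28/3 mod 31. 3⁻¹ ≡ 21 (mod 31) since 3·21 = 63 ≡ 1, so λ ≡ 30.
  x = λ² - 27 - 30 = 900 - 57 ≡ 6; y = λ·(27 - 6) - 22 ≡ 19. → (6, 19)

(6, 19)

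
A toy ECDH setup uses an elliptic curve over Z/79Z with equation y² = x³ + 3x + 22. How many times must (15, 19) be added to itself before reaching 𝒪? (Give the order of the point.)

8

2P: tangent at (15, 19): λ = (3·15² + 3)/(2·19) ≡ 46/38. 38⁻¹ ≡ 52 (mod 79), so λ ≡ 46·52 ≡ 22.
  x = λ² - 15 - 15 = 484 - 30 ≡ 59; y = λ·(15 - 59) - 19 ≡ 40. → (59, 40)
3P: (59, 40) + (15, 19). λ = (19 - 40)/(15 - 59) ≡ 58/35 mod 79. 35⁻¹ ≡ 70 (mod 79), so λ ≡ 31.
  x = λ² - 59 - 15 = 961 - 74 ≡ 18; y = λ·(59 - 18) - 40 ≡ 46. → (18, 46)
4P: (18, 46) + (15, 19). λ = (19 - 46)/(15 - 18) ≡ 52/76 mod 79. 76⁻¹ ≡ 26 (mod 79), so λ ≡ 9.
  x = λ² - 18 - 15 = 81 - 33 ≡ 48; y = λ·(18 - 48) - 46 ≡ 0. → (48, 0)
5P: (48, 0) + (15, 19). λ = (19 - 0)/(15 - 48) ≡ 19/46 mod 79. 46⁻¹ ≡ 67 (mod 79), so λ ≡ 9.
  x = λ² - 48 - 15 = 81 - 63 ≡ 18; y = λ·(48 - 18) - 0 ≡ 33. → (18, 33)
6P: (18, 33) + (15, 19). λ = (19 - 33)/(15 - 18) ≡ 65/76 mod 79. 76⁻¹ ≡ 26 (mod 79) since 76·26 = 1976 ≡ 1, so λ ≡ 31.
  x = λ² - 18 - 15 = 961 - 33 ≡ 59; y = λ·(18 - 59) - 33 ≡ 39. → (59, 39)
7P: (59, 39) + (15, 19). λ = (19 - 39)/(15 - 59) ≡ 59/35 mod 79. 35⁻¹ ≡ 70 (mod 79), so λ ≡ 22.
  x = λ² - 59 - 15 = 484 - 74 ≡ 15; y = λ·(59 - 15) - 39 ≡ 60. → (15, 60)
8P: (15, 60) + (15, 19): same x and y₁ ≡ -y₂, so the sum is 𝒪.
8P = 𝒪, so the order is 8.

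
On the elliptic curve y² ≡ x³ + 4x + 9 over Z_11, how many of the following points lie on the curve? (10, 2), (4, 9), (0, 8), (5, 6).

(10, 2): 2² ≡ 4, rhs ≡ 4 → on.
(4, 9): 9² ≡ 4, rhs ≡ 1 → off.
(0, 8): 8² ≡ 9, rhs ≡ 9 → on.
(5, 6): 6² ≡ 3, rhs ≡ 0 → off.

2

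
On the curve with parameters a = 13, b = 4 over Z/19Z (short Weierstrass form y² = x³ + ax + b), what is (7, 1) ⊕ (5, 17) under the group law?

(7, 1) + (5, 17). λ = (17 - 1)/(5 - 7) ≡ 16/17 mod 19. 17⁻¹ ≡ 9 (mod 19) since 17·9 = 153 ≡ 1, so λ ≡ 11.
  x = λ² - 7 - 5 = 121 - 12 ≡ 14; y = λ·(7 - 14) - 1 ≡ 17. → (14, 17)

(14, 17)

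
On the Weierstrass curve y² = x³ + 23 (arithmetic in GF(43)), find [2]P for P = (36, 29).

tangent at (36, 29): λ = (3·36² + 0)/(2·29) ≡ 18/15. 15⁻¹ ≡ 23 (mod 43) since 15·23 = 345 ≡ 1, so λ ≡ 18·23 ≡ 27.
  x = λ² - 36 - 36 = 729 - 72 ≡ 12; y = λ·(36 - 12) - 29 ≡ 17. → (12, 17)

(12, 17)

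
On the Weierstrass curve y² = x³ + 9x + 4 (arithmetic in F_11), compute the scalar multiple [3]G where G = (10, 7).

Repeated addition: build up to 3G.
2G: tangent at (10, 7): λ = (3·10² + 9)/(2·7) ≡ 1/3. 3⁻¹ ≡ 4 (mod 11), so λ ≡ 1·4 ≡ 4.
  x = λ² - 10 - 10 = 16 - 20 ≡ 7; y = λ·(10 - 7) - 7 ≡ 5. → (7, 5)
3G: (7, 5) + (10, 7). λ = (7 - 5)/(10 - 7) ≡ 2/3 mod 11. 3⁻¹ ≡ 4 (mod 11) since 3·4 = 12 ≡ 1, so λ ≡ 8.
  x = λ² - 7 - 10 = 64 - 17 ≡ 3; y = λ·(7 - 3) - 5 ≡ 5. → (3, 5)

(3, 5)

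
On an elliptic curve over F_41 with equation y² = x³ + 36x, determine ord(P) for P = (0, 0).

2

2P: (0, 0) + (0, 0): same x and y₁ ≡ -y₂, so the sum is ∞.
2P = ∞, so the order is 2.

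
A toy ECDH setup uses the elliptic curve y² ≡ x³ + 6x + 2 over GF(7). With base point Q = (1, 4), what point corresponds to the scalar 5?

Repeated addition: build up to 5Q.
2Q: tangent at (1, 4): λ = (3·1² + 6)/(2·4) ≡ 2/1. 1⁻¹ ≡ 1 (mod 7) since 1·1 = 1 ≡ 1, so λ ≡ 2·1 ≡ 2.
  x = λ² - 1 - 1 = 4 - 2 ≡ 2; y = λ·(1 - 2) - 4 ≡ 1. → (2, 1)
3Q: (2, 1) + (1, 4). λ = (4 - 1)/(1 - 2) ≡ 3/6 mod 7. 6⁻¹ ≡ 6 (mod 7) since 6·6 = 36 ≡ 1, so λ ≡ 4.
  x = λ² - 2 - 1 = 16 - 3 ≡ 6; y = λ·(2 - 6) - 1 ≡ 4. → (6, 4)
4Q: (6, 4) + (1, 4). λ = (4 - 4)/(1 - 6) ≡ 0/2 mod 7. 2⁻¹ ≡ 4 (mod 7), so λ ≡ 0.
  x = λ² - 6 - 1 = 0 - 7 ≡ 0; y = λ·(6 - 0) - 4 ≡ 3. → (0, 3)
5Q: (0, 3) + (1, 4). λ = (4 - 3)/(1 - 0) ≡ 1/1 mod 7. 1⁻¹ ≡ 1 (mod 7) since 1·1 = 1 ≡ 1, so λ ≡ 1.
  x = λ² - 0 - 1 = 1 - 1 ≡ 0; y = λ·(0 - 0) - 3 ≡ 4. → (0, 4)

(0, 4)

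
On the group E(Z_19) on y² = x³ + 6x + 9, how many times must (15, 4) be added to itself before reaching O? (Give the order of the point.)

2P: tangent at (15, 4): λ = (3·15² + 6)/(2·4) ≡ 16/8. 8⁻¹ ≡ 12 (mod 19), so λ ≡ 16·12 ≡ 2.
  x = λ² - 15 - 15 = 4 - 30 ≡ 12; y = λ·(15 - 12) - 4 ≡ 2. → (12, 2)
3P: (12, 2) + (15, 4). λ = (4 - 2)/(15 - 12) ≡ 2/3 mod 19. 3⁻¹ ≡ 13 (mod 19), so λ ≡ 7.
  x = λ² - 12 - 15 = 49 - 27 ≡ 3; y = λ·(12 - 3) - 2 ≡ 4. → (3, 4)
4P: (3, 4) + (15, 4). λ = (4 - 4)/(15 - 3) ≡ 0/12 mod 19. 12⁻¹ ≡ 8 (mod 19), so λ ≡ 0.
  x = λ² - 3 - 15 = 0 - 18 ≡ 1; y = λ·(3 - 1) - 4 ≡ 15. → (1, 15)
5P: (1, 15) + (15, 4). λ = (4 - 15)/(15 - 1) ≡ 8/14 mod 19. 14⁻¹ ≡ 15 (mod 19), so λ ≡ 6.
  x = λ² - 1 - 15 = 36 - 16 ≡ 1; y = λ·(1 - 1) - 15 ≡ 4. → (1, 4)
6P: (1, 4) + (15, 4). λ = (4 - 4)/(15 - 1) ≡ 0/14 mod 19. 14⁻¹ ≡ 15 (mod 19), so λ ≡ 0.
  x = λ² - 1 - 15 = 0 - 16 ≡ 3; y = λ·(1 - 3) - 4 ≡ 15. → (3, 15)
7P: (3, 15) + (15, 4). λ = (4 - 15)/(15 - 3) ≡ 8/12 mod 19. 12⁻¹ ≡ 8 (mod 19) since 12·8 = 96 ≡ 1, so λ ≡ 7.
  x = λ² - 3 - 15 = 49 - 18 ≡ 12; y = λ·(3 - 12) - 15 ≡ 17. → (12, 17)
8P: (12, 17) + (15, 4). λ = (4 - 17)/(15 - 12) ≡ 6/3 mod 19. 3⁻¹ ≡ 13 (mod 19), so λ ≡ 2.
  x = λ² - 12 - 15 = 4 - 27 ≡ 15; y = λ·(12 - 15) - 17 ≡ 15. → (15, 15)
9P: (15, 15) + (15, 4): same x and y₁ ≡ -y₂, so the sum is O.
9P = O, so the order is 9.

9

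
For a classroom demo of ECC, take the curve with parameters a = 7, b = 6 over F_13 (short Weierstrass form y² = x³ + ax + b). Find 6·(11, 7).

(6, 2)

Write P = (11, 7).
Double-and-add on 6 = (110)₂. Start with P = (11, 7) for the leading 1-bit.
double: tangent at (11, 7): λ = (3·11² + 7)/(2·7) ≡ 6/1. 1⁻¹ ≡ 1 (mod 13), so λ ≡ 6·1 ≡ 6.
  x = λ² - 11 - 11 = 36 - 22 ≡ 1; y = λ·(11 - 1) - 7 ≡ 1. → (1, 1)
add P: (1, 1) + (11, 7). λ = (7 - 1)/(11 - 1) ≡ 6/10 mod 13. 10⁻¹ ≡ 4 (mod 13), so λ ≡ 11.
  x = λ² - 1 - 11 = 121 - 12 ≡ 5; y = λ·(1 - 5) - 1 ≡ 7. → (5, 7)
double: tangent at (5, 7): λ = (3·5² + 7)/(2·7) ≡ 4/1. 1⁻¹ ≡ 1 (mod 13) since 1·1 = 1 ≡ 1, so λ ≡ 4·1 ≡ 4.
  x = λ² - 5 - 5 = 16 - 10 ≡ 6; y = λ·(5 - 6) - 7 ≡ 2. → (6, 2)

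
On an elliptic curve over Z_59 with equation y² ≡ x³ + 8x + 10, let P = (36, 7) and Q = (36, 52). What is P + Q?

O

The two points share x = 36 and their y-coordinates satisfy 7 + 52 ≡ 0 (mod 59), so they are inverses. Their sum is 𝒪.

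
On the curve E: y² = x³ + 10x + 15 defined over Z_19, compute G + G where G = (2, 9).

(5, 0)

tangent at (2, 9): λ = (3·2² + 10)/(2·9) ≡ 3/18. 18⁻¹ ≡ 18 (mod 19) since 18·18 = 324 ≡ 1, so λ ≡ 3·18 ≡ 16.
  x = λ² - 2 - 2 = 256 - 4 ≡ 5; y = λ·(2 - 5) - 9 ≡ 0. → (5, 0)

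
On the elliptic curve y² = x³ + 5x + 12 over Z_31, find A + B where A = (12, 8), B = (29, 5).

(25, 18)

(12, 8) + (29, 5). λ = (5 - 8)/(29 - 12) ≡ 28/17 mod 31. 17⁻¹ ≡ 11 (mod 31), so λ ≡ 29.
  x = λ² - 12 - 29 = 841 - 41 ≡ 25; y = λ·(12 - 25) - 8 ≡ 18. → (25, 18)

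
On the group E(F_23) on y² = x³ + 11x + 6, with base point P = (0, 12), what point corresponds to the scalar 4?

Repeated addition: build up to 4P.
2P: tangent at (0, 12): λ = (3·0² + 11)/(2·12) ≡ 11/1. 1⁻¹ ≡ 1 (mod 23), so λ ≡ 11·1 ≡ 11.
  x = λ² - 0 - 0 = 121 - 0 ≡ 6; y = λ·(0 - 6) - 12 ≡ 14. → (6, 14)
3P: (6, 14) + (0, 12). λ = (12 - 14)/(0 - 6) ≡ 21/17 mod 23. 17⁻¹ ≡ 19 (mod 23), so λ ≡ 8.
  x = λ² - 6 - 0 = 64 - 6 ≡ 12; y = λ·(6 - 12) - 14 ≡ 7. → (12, 7)
4P: (12, 7) + (0, 12). λ = (12 - 7)/(0 - 12) ≡ 5/11 mod 23. 11⁻¹ ≡ 21 (mod 23), so λ ≡ 13.
  x = λ² - 12 - 0 = 169 - 12 ≡ 19; y = λ·(12 - 19) - 7 ≡ 17. → (19, 17)

(19, 17)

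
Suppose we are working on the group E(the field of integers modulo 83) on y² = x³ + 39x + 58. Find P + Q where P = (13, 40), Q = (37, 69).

(64, 54)

(13, 40) + (37, 69). λ = (69 - 40)/(37 - 13) ≡ 29/24 mod 83. 24⁻¹ ≡ 45 (mod 83), so λ ≡ 60.
  x = λ² - 13 - 37 = 3600 - 50 ≡ 64; y = λ·(13 - 64) - 40 ≡ 54. → (64, 54)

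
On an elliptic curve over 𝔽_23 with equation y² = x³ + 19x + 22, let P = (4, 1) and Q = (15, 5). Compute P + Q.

(22, 5)

(4, 1) + (15, 5). λ = (5 - 1)/(15 - 4) ≡ 4/11 mod 23. 11⁻¹ ≡ 21 (mod 23) since 11·21 = 231 ≡ 1, so λ ≡ 15.
  x = λ² - 4 - 15 = 225 - 19 ≡ 22; y = λ·(4 - 22) - 1 ≡ 5. → (22, 5)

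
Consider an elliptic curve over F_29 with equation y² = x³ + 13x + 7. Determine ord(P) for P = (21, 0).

2P: (21, 0) + (21, 0): same x and y₁ ≡ -y₂, so the sum is 𝒪.
2P = 𝒪, so the order is 2.

2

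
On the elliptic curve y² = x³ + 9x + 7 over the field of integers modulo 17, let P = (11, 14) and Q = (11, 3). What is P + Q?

The two points share x = 11 and their y-coordinates satisfy 14 + 3 ≡ 0 (mod 17), so they are inverses. Their sum is the point at infinity.

O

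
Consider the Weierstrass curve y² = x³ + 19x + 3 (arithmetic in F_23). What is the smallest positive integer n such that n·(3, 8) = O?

2P: tangent at (3, 8): λ = (3·3² + 19)/(2·8) ≡ 0/16. 16⁻¹ ≡ 13 (mod 23), so λ ≡ 0·13 ≡ 0.
  x = λ² - 3 - 3 = 0 - 6 ≡ 17; y = λ·(3 - 17) - 8 ≡ 15. → (17, 15)
3P: (17, 15) + (3, 8). λ = (8 - 15)/(3 - 17) ≡ 16/9 mod 23. 9⁻¹ ≡ 18 (mod 23), so λ ≡ 12.
  x = λ² - 17 - 3 = 144 - 20 ≡ 9; y = λ·(17 - 9) - 15 ≡ 12. → (9, 12)
4P: (9, 12) + (3, 8). λ = (8 - 12)/(3 - 9) ≡ 19/17 mod 23. 17⁻¹ ≡ 19 (mod 23) since 17·19 = 323 ≡ 1, so λ ≡ 16.
  x = λ² - 9 - 3 = 256 - 12 ≡ 14; y = λ·(9 - 14) - 12 ≡ 0. → (14, 0)
5P: (14, 0) + (3, 8). λ = (8 - 0)/(3 - 14) ≡ 8/12 mod 23. 12⁻¹ ≡ 2 (mod 23) since 12·2 = 24 ≡ 1, so λ ≡ 16.
  x = λ² - 14 - 3 = 256 - 17 ≡ 9; y = λ·(14 - 9) - 0 ≡ 11. → (9, 11)
6P: (9, 11) + (3, 8). λ = (8 - 11)/(3 - 9) ≡ 20/17 mod 23. 17⁻¹ ≡ 19 (mod 23), so λ ≡ 12.
  x = λ² - 9 - 3 = 144 - 12 ≡ 17; y = λ·(9 - 17) - 11 ≡ 8. → (17, 8)
7P: (17, 8) + (3, 8). λ = (8 - 8)/(3 - 17) ≡ 0/9 mod 23. 9⁻¹ ≡ 18 (mod 23) since 9·18 = 162 ≡ 1, so λ ≡ 0.
  x = λ² - 17 - 3 = 0 - 20 ≡ 3; y = λ·(17 - 3) - 8 ≡ 15. → (3, 15)
8P: (3, 15) + (3, 8): same x and y₁ ≡ -y₂, so the sum is O.
8P = O, so the order is 8.

8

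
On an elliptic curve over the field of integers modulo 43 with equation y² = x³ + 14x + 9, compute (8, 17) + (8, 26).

O

The two points share x = 8 and their y-coordinates satisfy 17 + 26 ≡ 0 (mod 43), so they are inverses. Their sum is ∞.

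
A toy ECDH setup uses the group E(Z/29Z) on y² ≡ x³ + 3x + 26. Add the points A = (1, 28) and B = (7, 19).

(1, 28) + (7, 19). λ = (19 - 28)/(7 - 1) ≡ 20/6 mod 29. 6⁻¹ ≡ 5 (mod 29), so λ ≡ 13.
  x = λ² - 1 - 7 = 169 - 8 ≡ 16; y = λ·(1 - 16) - 28 ≡ 9. → (16, 9)

(16, 9)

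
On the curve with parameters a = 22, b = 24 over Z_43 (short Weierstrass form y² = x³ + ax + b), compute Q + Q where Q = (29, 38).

(8, 14)

tangent at (29, 38): λ = (3·29² + 22)/(2·38) ≡ 8/33. 33⁻¹ ≡ 30 (mod 43) since 33·30 = 990 ≡ 1, so λ ≡ 8·30 ≡ 25.
  x = λ² - 29 - 29 = 625 - 58 ≡ 8; y = λ·(29 - 8) - 38 ≡ 14. → (8, 14)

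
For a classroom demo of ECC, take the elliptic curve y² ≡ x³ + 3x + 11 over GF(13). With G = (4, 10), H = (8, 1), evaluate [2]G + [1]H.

First 2G:
Repeated addition: build up to 2G.
2G: tangent at (4, 10): λ = (3·4² + 3)/(2·10) ≡ 12/7. 7⁻¹ ≡ 2 (mod 13), so λ ≡ 12·2 ≡ 11.
  x = λ² - 4 - 4 = 121 - 8 ≡ 9; y = λ·(4 - 9) - 10 ≡ 0. → (9, 0)
2G = (9, 0).
Finally 2G + H:
(9, 0) + (8, 1). λ = (1 - 0)/(8 - 9) ≡ 1/12 mod 13. 12⁻¹ ≡ 12 (mod 13), so λ ≡ 12.
  x = λ² - 9 - 8 = 144 - 17 ≡ 10; y = λ·(9 - 10) - 0 ≡ 1. → (10, 1)

(10, 1)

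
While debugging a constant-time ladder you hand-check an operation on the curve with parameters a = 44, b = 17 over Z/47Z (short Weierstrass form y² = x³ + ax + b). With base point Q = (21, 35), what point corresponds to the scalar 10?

Double-and-add on 10 = (1010)₂. Start with Q = (21, 35) for the leading 1-bit.
double: tangent at (21, 35): λ = (3·21² + 44)/(2·35) ≡ 4/23. 23⁻¹ ≡ 45 (mod 47), so λ ≡ 4·45 ≡ 39.
  x = λ² - 21 - 21 = 1521 - 42 ≡ 22; y = λ·(21 - 22) - 35 ≡ 20. → (22, 20)
double: tangent at (22, 20): λ = (3·22² + 44)/(2·20) ≡ 39/40. 40⁻¹ ≡ 20 (mod 47), so λ ≡ 39·20 ≡ 28.
  x = λ² - 22 - 22 = 784 - 44 ≡ 35; y = λ·(22 - 35) - 20 ≡ 39. → (35, 39)
add Q: (35, 39) + (21, 35). λ = (35 - 39)/(21 - 35) ≡ 43/33 mod 47. 33⁻¹ ≡ 10 (mod 47), so λ ≡ 7.
  x = λ² - 35 - 21 = 49 - 56 ≡ 40; y = λ·(35 - 40) - 39 ≡ 20. → (40, 20)
double: tangent at (40, 20): λ = (3·40² + 44)/(2·20) ≡ 3/40. 40⁻¹ ≡ 20 (mod 47), so λ ≡ 3·20 ≡ 13.
  x = λ² - 40 - 40 = 169 - 80 ≡ 42; y = λ·(40 - 42) - 20 ≡ 1. → (42, 1)

(42, 1)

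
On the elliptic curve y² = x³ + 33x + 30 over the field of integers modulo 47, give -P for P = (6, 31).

(6, 16)

-(6, 31) = (6, -31 mod 47) = (6, 16).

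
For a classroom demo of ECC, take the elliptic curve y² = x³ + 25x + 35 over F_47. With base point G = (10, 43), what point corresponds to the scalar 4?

(34, 45)

Repeated addition: build up to 4G.
2G: tangent at (10, 43): λ = (3·10² + 25)/(2·43) ≡ 43/39. 39⁻¹ ≡ 41 (mod 47) since 39·41 = 1599 ≡ 1, so λ ≡ 43·41 ≡ 24.
  x = λ² - 10 - 10 = 576 - 20 ≡ 39; y = λ·(10 - 39) - 43 ≡ 13. → (39, 13)
3G: (39, 13) + (10, 43). λ = (43 - 13)/(10 - 39) ≡ 30/18 mod 47. 18⁻¹ ≡ 34 (mod 47), so λ ≡ 33.
  x = λ² - 39 - 10 = 1089 - 49 ≡ 6; y = λ·(39 - 6) - 13 ≡ 42. → (6, 42)
4G: (6, 42) + (10, 43). λ = (43 - 42)/(10 - 6) ≡ 1/4 mod 47. 4⁻¹ ≡ 12 (mod 47) since 4·12 = 48 ≡ 1, so λ ≡ 12.
  x = λ² - 6 - 10 = 144 - 16 ≡ 34; y = λ·(6 - 34) - 42 ≡ 45. → (34, 45)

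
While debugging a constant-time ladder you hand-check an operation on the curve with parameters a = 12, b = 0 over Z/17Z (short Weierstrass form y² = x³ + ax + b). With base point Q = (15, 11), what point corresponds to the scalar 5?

Repeated addition: build up to 5Q.
2Q: tangent at (15, 11): λ = (3·15² + 12)/(2·11) ≡ 7/5. 5⁻¹ ≡ 7 (mod 17), so λ ≡ 7·7 ≡ 15.
  x = λ² - 15 - 15 = 225 - 30 ≡ 8; y = λ·(15 - 8) - 11 ≡ 9. → (8, 9)
3Q: (8, 9) + (15, 11). λ = (11 - 9)/(15 - 8) ≡ 2/7 mod 17. 7⁻¹ ≡ 5 (mod 17) since 7·5 = 35 ≡ 1, so λ ≡ 10.
  x = λ² - 8 - 15 = 100 - 23 ≡ 9; y = λ·(8 - 9) - 9 ≡ 15. → (9, 15)
4Q: (9, 15) + (15, 11). λ = (11 - 15)/(15 - 9) ≡ 13/6 mod 17. 6⁻¹ ≡ 3 (mod 17) since 6·3 = 18 ≡ 1, so λ ≡ 5.
  x = λ² - 9 - 15 = 25 - 24 ≡ 1; y = λ·(9 - 1) - 15 ≡ 8. → (1, 8)
5Q: (1, 8) + (15, 11). λ = (11 - 8)/(15 - 1) ≡ 3/14 mod 17. 14⁻¹ ≡ 11 (mod 17), so λ ≡ 16.
  x = λ² - 1 - 15 = 256 - 16 ≡ 2; y = λ·(1 - 2) - 8 ≡ 10. → (2, 10)

(2, 10)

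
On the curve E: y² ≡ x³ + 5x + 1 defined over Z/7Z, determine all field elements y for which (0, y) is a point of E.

1, 6

x³ + 5x + 1 = 1 ≡ 1 (mod 7).
Square roots of 1 mod 7: 1 and 6 (since 1² = 1 ≡ 1).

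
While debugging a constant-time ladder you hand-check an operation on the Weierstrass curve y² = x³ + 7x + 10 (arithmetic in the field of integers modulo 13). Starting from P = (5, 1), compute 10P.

(10, 12)

Double-and-add on 10 = (1010)₂. Start with P = (5, 1) for the leading 1-bit.
double: tangent at (5, 1): λ = (3·5² + 7)/(2·1) ≡ 4/2. 2⁻¹ ≡ 7 (mod 13), so λ ≡ 4·7 ≡ 2.
  x = λ² - 5 - 5 = 4 - 10 ≡ 7; y = λ·(5 - 7) - 1 ≡ 8. → (7, 8)
double: tangent at (7, 8): λ = (3·7² + 7)/(2·8) ≡ 11/3. 3⁻¹ ≡ 9 (mod 13) since 3·9 = 27 ≡ 1, so λ ≡ 11·9 ≡ 8.
  x = λ² - 7 - 7 = 64 - 14 ≡ 11; y = λ·(7 - 11) - 8 ≡ 12. → (11, 12)
add P: (11, 12) + (5, 1). λ = (1 - 12)/(5 - 11) ≡ 2/7 mod 13. 7⁻¹ ≡ 2 (mod 13) since 7·2 = 14 ≡ 1, so λ ≡ 4.
  x = λ² - 11 - 5 = 16 - 16 ≡ 0; y = λ·(11 - 0) - 12 ≡ 6. → (0, 6)
double: tangent at (0, 6): λ = (3·0² + 7)/(2·6) ≡ 7/12. 12⁻¹ ≡ 12 (mod 13), so λ ≡ 7·12 ≡ 6.
  x = λ² - 0 - 0 = 36 - 0 ≡ 10; y = λ·(0 - 10) - 6 ≡ 12. → (10, 12)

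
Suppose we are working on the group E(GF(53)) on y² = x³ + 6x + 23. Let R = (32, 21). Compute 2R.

(36, 19)

tangent at (32, 21): λ = (3·32² + 6)/(2·21) ≡ 4/42. 42⁻¹ ≡ 24 (mod 53) since 42·24 = 1008 ≡ 1, so λ ≡ 4·24 ≡ 43.
  x = λ² - 32 - 32 = 1849 - 64 ≡ 36; y = λ·(32 - 36) - 21 ≡ 19. → (36, 19)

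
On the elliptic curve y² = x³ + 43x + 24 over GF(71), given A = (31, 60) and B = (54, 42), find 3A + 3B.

First 3A:
Repeated addition: build up to 3A.
2A: tangent at (31, 60): λ = (3·31² + 43)/(2·60) ≡ 15/49. 49⁻¹ ≡ 29 (mod 71), so λ ≡ 15·29 ≡ 9.
  x = λ² - 31 - 31 = 81 - 62 ≡ 19; y = λ·(31 - 19) - 60 ≡ 48. → (19, 48)
3A: (19, 48) + (31, 60). λ = (60 - 48)/(31 - 19) ≡ 12/12 mod 71. 12⁻¹ ≡ 6 (mod 71), so λ ≡ 1.
  x = λ² - 19 - 31 = 1 - 50 ≡ 22; y = λ·(19 - 22) - 48 ≡ 20. → (22, 20)
3A = (22, 20).
Next 3B:
Repeated addition: build up to 3B.
2B: tangent at (54, 42): λ = (3·54² + 43)/(2·42) ≡ 58/13. 13⁻¹ ≡ 11 (mod 71), so λ ≡ 58·11 ≡ 70.
  x = λ² - 54 - 54 = 4900 - 108 ≡ 35; y = λ·(54 - 35) - 42 ≡ 10. → (35, 10)
3B: (35, 10) + (54, 42). λ = (42 - 10)/(54 - 35) ≡ 32/19 mod 71. 19⁻¹ ≡ 15 (mod 71), so λ ≡ 54.
  x = λ² - 35 - 54 = 2916 - 89 ≡ 58; y = λ·(35 - 58) - 10 ≡ 26. → (58, 26)
3B = (58, 26).
Finally 3A + 3B:
(22, 20) + (58, 26). λ = (26 - 20)/(58 - 22) ≡ 6/36 mod 71. 36⁻¹ ≡ 2 (mod 71), so λ ≡ 12.
  x = λ² - 22 - 58 = 144 - 80 ≡ 64; y = λ·(22 - 64) - 20 ≡ 44. → (64, 44)

(64, 44)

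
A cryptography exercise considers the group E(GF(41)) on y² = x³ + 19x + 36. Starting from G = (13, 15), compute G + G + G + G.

Repeated addition: build up to 4G.
2G: tangent at (13, 15): λ = (3·13² + 19)/(2·15) ≡ 34/30. 30⁻¹ ≡ 26 (mod 41) since 30·26 = 780 ≡ 1, so λ ≡ 34·26 ≡ 23.
  x = λ² - 13 - 13 = 529 - 26 ≡ 11; y = λ·(13 - 11) - 15 ≡ 31. → (11, 31)
3G: (11, 31) + (13, 15). λ = (15 - 31)/(13 - 11) ≡ 25/2 mod 41. 2⁻¹ ≡ 21 (mod 41) since 2·21 = 42 ≡ 1, so λ ≡ 33.
  x = λ² - 11 - 13 = 1089 - 24 ≡ 40; y = λ·(11 - 40) - 31 ≡ 37. → (40, 37)
4G: (40, 37) + (13, 15). λ = (15 - 37)/(13 - 40) ≡ 19/14 mod 41. 14⁻¹ ≡ 3 (mod 41), so λ ≡ 16.
  x = λ² - 40 - 13 = 256 - 53 ≡ 39; y = λ·(40 - 39) - 37 ≡ 20. → (39, 20)

(39, 20)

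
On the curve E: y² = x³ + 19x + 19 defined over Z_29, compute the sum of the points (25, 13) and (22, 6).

(10, 22)

(25, 13) + (22, 6). λ = (6 - 13)/(22 - 25) ≡ 22/26 mod 29. 26⁻¹ ≡ 19 (mod 29) since 26·19 = 494 ≡ 1, so λ ≡ 12.
  x = λ² - 25 - 22 = 144 - 47 ≡ 10; y = λ·(25 - 10) - 13 ≡ 22. → (10, 22)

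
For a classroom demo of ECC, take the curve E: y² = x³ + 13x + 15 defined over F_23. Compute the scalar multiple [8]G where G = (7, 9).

(7, 14)

Double-and-add on 8 = (1000)₂. Start with G = (7, 9) for the leading 1-bit.
double: tangent at (7, 9): λ = (3·7² + 13)/(2·9) ≡ 22/18. 18⁻¹ ≡ 9 (mod 23), so λ ≡ 22·9 ≡ 14.
  x = λ² - 7 - 7 = 196 - 14 ≡ 21; y = λ·(7 - 21) - 9 ≡ 2. → (21, 2)
double: tangent at (21, 2): λ = (3·21² + 13)/(2·2) ≡ 2/4. 4⁻¹ ≡ 6 (mod 23) since 4·6 = 24 ≡ 1, so λ ≡ 2·6 ≡ 12.
  x = λ² - 21 - 21 = 144 - 42 ≡ 10; y = λ·(21 - 10) - 2 ≡ 15. → (10, 15)
double: tangent at (10, 15): λ = (3·10² + 13)/(2·15) ≡ 14/7. 7⁻¹ ≡ 10 (mod 23), so λ ≡ 14·10 ≡ 2.
  x = λ² - 10 - 10 = 4 - 20 ≡ 7; y = λ·(10 - 7) - 15 ≡ 14. → (7, 14)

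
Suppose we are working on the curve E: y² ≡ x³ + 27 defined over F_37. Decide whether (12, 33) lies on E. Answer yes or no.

y² = 33² ≡ 16; x³ + 0x + 27 = 1755 ≡ 16 (mod 37). 16 = 16.

yes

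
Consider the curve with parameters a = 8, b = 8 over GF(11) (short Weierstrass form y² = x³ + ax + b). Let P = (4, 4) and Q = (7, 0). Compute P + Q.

(3, 2)

(4, 4) + (7, 0). λ = (0 - 4)/(7 - 4) ≡ 7/3 mod 11. 3⁻¹ ≡ 4 (mod 11), so λ ≡ 6.
  x = λ² - 4 - 7 = 36 - 11 ≡ 3; y = λ·(4 - 3) - 4 ≡ 2. → (3, 2)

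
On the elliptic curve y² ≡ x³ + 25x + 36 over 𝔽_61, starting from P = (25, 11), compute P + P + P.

Repeated addition: build up to 3P.
2P: tangent at (25, 11): λ = (3·25² + 25)/(2·11) ≡ 9/22. 22⁻¹ ≡ 25 (mod 61), so λ ≡ 9·25 ≡ 42.
  x = λ² - 25 - 25 = 1764 - 50 ≡ 6; y = λ·(25 - 6) - 11 ≡ 55. → (6, 55)
3P: (6, 55) + (25, 11). λ = (11 - 55)/(25 - 6) ≡ 17/19 mod 61. 19⁻¹ ≡ 45 (mod 61), so λ ≡ 33.
  x = λ² - 6 - 25 = 1089 - 31 ≡ 21; y = λ·(6 - 21) - 55 ≡ 60. → (21, 60)

(21, 60)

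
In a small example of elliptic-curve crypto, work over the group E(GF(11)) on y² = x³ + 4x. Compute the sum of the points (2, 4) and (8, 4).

(1, 7)

(2, 4) + (8, 4). λ = (4 - 4)/(8 - 2) ≡ 0/6 mod 11. 6⁻¹ ≡ 2 (mod 11), so λ ≡ 0.
  x = λ² - 2 - 8 = 0 - 10 ≡ 1; y = λ·(2 - 1) - 4 ≡ 7. → (1, 7)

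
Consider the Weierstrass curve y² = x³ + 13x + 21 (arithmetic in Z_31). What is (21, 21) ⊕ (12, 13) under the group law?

(3, 26)

(21, 21) + (12, 13). λ = (13 - 21)/(12 - 21) ≡ 23/22 mod 31. 22⁻¹ ≡ 24 (mod 31), so λ ≡ 25.
  x = λ² - 21 - 12 = 625 - 33 ≡ 3; y = λ·(21 - 3) - 21 ≡ 26. → (3, 26)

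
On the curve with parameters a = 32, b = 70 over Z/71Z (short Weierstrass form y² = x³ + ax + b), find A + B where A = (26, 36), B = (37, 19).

(26, 36) + (37, 19). λ = (19 - 36)/(37 - 26) ≡ 54/11 mod 71. 11⁻¹ ≡ 13 (mod 71), so λ ≡ 63.
  x = λ² - 26 - 37 = 3969 - 63 ≡ 1; y = λ·(26 - 1) - 36 ≡ 48. → (1, 48)

(1, 48)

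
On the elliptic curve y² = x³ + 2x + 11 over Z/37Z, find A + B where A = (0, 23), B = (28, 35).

(0, 23) + (28, 35). λ = (35 - 23)/(28 - 0) ≡ 12/28 mod 37. 28⁻¹ ≡ 4 (mod 37) since 28·4 = 112 ≡ 1, so λ ≡ 11.
  x = λ² - 0 - 28 = 121 - 28 ≡ 19; y = λ·(0 - 19) - 23 ≡ 27. → (19, 27)

(19, 27)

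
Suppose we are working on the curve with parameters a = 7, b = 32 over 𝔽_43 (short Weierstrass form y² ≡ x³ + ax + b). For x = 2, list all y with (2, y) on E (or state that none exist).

21, 22

x³ + 7x + 32 = 54 ≡ 11 (mod 43).
Square roots of 11 mod 43: 21 and 22 (since 21² = 441 ≡ 11).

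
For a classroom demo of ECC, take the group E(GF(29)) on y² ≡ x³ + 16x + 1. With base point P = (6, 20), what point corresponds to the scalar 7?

(24, 17)

Repeated addition: build up to 7P.
2P: tangent at (6, 20): λ = (3·6² + 16)/(2·20) ≡ 8/11. 11⁻¹ ≡ 8 (mod 29), so λ ≡ 8·8 ≡ 6.
  x = λ² - 6 - 6 = 36 - 12 ≡ 24; y = λ·(6 - 24) - 20 ≡ 17. → (24, 17)
3P: (24, 17) + (6, 20). λ = (20 - 17)/(6 - 24) ≡ 3/11 mod 29. 11⁻¹ ≡ 8 (mod 29), so λ ≡ 24.
  x = λ² - 24 - 6 = 576 - 30 ≡ 24; y = λ·(24 - 24) - 17 ≡ 12. → (24, 12)
4P: (24, 12) + (6, 20). λ = (20 - 12)/(6 - 24) ≡ 8/11 mod 29. 11⁻¹ ≡ 8 (mod 29), so λ ≡ 6.
  x = λ² - 24 - 6 = 36 - 30 ≡ 6; y = λ·(24 - 6) - 12 ≡ 9. → (6, 9)
5P: (6, 9) + (6, 20): same x and y₁ ≡ -y₂, so the sum is the point at infinity.
6P: the point at infinity + (6, 20) = (6, 20) (identity).
7P: tangent at (6, 20): λ = (3·6² + 16)/(2·20) ≡ 8/11. 11⁻¹ ≡ 8 (mod 29) since 11·8 = 88 ≡ 1, so λ ≡ 8·8 ≡ 6.
  x = λ² - 6 - 6 = 36 - 12 ≡ 24; y = λ·(6 - 24) - 20 ≡ 17. → (24, 17)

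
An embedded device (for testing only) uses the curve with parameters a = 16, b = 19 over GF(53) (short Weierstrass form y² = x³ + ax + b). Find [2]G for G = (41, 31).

(37, 15)

tangent at (41, 31): λ = (3·41² + 16)/(2·31) ≡ 24/9. 9⁻¹ ≡ 6 (mod 53), so λ ≡ 24·6 ≡ 38.
  x = λ² - 41 - 41 = 1444 - 82 ≡ 37; y = λ·(41 - 37) - 31 ≡ 15. → (37, 15)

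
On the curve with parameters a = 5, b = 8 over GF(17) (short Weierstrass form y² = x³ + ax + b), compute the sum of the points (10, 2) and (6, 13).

(10, 2) + (6, 13). λ = (13 - 2)/(6 - 10) ≡ 11/13 mod 17. 13⁻¹ ≡ 4 (mod 17), so λ ≡ 10.
  x = λ² - 10 - 6 = 100 - 16 ≡ 16; y = λ·(10 - 16) - 2 ≡ 6. → (16, 6)

(16, 6)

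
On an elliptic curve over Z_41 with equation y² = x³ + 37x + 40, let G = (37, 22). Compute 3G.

Repeated addition: build up to 3G.
2G: tangent at (37, 22): λ = (3·37² + 37)/(2·22) ≡ 3/3. 3⁻¹ ≡ 14 (mod 41), so λ ≡ 3·14 ≡ 1.
  x = λ² - 37 - 37 = 1 - 74 ≡ 9; y = λ·(37 - 9) - 22 ≡ 6. → (9, 6)
3G: (9, 6) + (37, 22). λ = (22 - 6)/(37 - 9) ≡ 16/28 mod 41. 28⁻¹ ≡ 22 (mod 41), so λ ≡ 24.
  x = λ² - 9 - 37 = 576 - 46 ≡ 38; y = λ·(9 - 38) - 6 ≡ 36. → (38, 36)

(38, 36)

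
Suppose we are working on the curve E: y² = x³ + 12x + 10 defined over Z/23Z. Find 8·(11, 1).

(19, 6)

Write Q = (11, 1).
Repeated addition: build up to 8Q.
2Q: tangent at (11, 1): λ = (3·11² + 12)/(2·1) ≡ 7/2. 2⁻¹ ≡ 12 (mod 23), so λ ≡ 7·12 ≡ 15.
  x = λ² - 11 - 11 = 225 - 22 ≡ 19; y = λ·(11 - 19) - 1 ≡ 17. → (19, 17)
3Q: (19, 17) + (11, 1). λ = (1 - 17)/(11 - 19) ≡ 7/15 mod 23. 15⁻¹ ≡ 20 (mod 23) since 15·20 = 300 ≡ 1, so λ ≡ 2.
  x = λ² - 19 - 11 = 4 - 30 ≡ 20; y = λ·(19 - 20) - 17 ≡ 4. → (20, 4)
4Q: (20, 4) + (11, 1). λ = (1 - 4)/(11 - 20) ≡ 20/14 mod 23. 14⁻¹ ≡ 5 (mod 23), so λ ≡ 8.
  x = λ² - 20 - 11 = 64 - 31 ≡ 10; y = λ·(20 - 10) - 4 ≡ 7. → (10, 7)
5Q: (10, 7) + (11, 1). λ = (1 - 7)/(11 - 10) ≡ 17/1 mod 23. 1⁻¹ ≡ 1 (mod 23), so λ ≡ 17.
  x = λ² - 10 - 11 = 289 - 21 ≡ 15; y = λ·(10 - 15) - 7 ≡ 0. → (15, 0)
6Q: (15, 0) + (11, 1). λ = (1 - 0)/(11 - 15) ≡ 1/19 mod 23. 19⁻¹ ≡ 17 (mod 23) since 19·17 = 323 ≡ 1, so λ ≡ 17.
  x = λ² - 15 - 11 = 289 - 26 ≡ 10; y = λ·(15 - 10) - 0 ≡ 16. → (10, 16)
7Q: (10, 16) + (11, 1). λ = (1 - 16)/(11 - 10) ≡ 8/1 mod 23. 1⁻¹ ≡ 1 (mod 23), so λ ≡ 8.
  x = λ² - 10 - 11 = 64 - 21 ≡ 20; y = λ·(10 - 20) - 16 ≡ 19. → (20, 19)
8Q: (20, 19) + (11, 1). λ = (1 - 19)/(11 - 20) ≡ 5/14 mod 23. 14⁻¹ ≡ 5 (mod 23) since 14·5 = 70 ≡ 1, so λ ≡ 2.
  x = λ² - 20 - 11 = 4 - 31 ≡ 19; y = λ·(20 - 19) - 19 ≡ 6. → (19, 6)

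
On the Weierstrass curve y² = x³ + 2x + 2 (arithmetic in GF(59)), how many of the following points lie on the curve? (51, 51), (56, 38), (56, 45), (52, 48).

2

(51, 51): 51² ≡ 5, rhs ≡ 5 → on.
(56, 38): 38² ≡ 28, rhs ≡ 28 → on.
(56, 45): 45² ≡ 19, rhs ≡ 28 → off.
(52, 48): 48² ≡ 3, rhs ≡ 58 → off.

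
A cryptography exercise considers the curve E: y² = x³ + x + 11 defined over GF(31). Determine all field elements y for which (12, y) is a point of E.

x³ + 1x + 11 = 1751 ≡ 15 (mod 31).
15 is a non-residue mod 31; no y exists.

none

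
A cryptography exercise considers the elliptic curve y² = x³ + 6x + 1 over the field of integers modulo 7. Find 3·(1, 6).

Write P = (1, 6).
Repeated addition: build up to 3P.
2P: tangent at (1, 6): λ = (3·1² + 6)/(2·6) ≡ 2/5. 5⁻¹ ≡ 3 (mod 7), so λ ≡ 2·3 ≡ 6.
  x = λ² - 1 - 1 = 36 - 2 ≡ 6; y = λ·(1 - 6) - 6 ≡ 6. → (6, 6)
3P: (6, 6) + (1, 6). λ = (6 - 6)/(1 - 6) ≡ 0/2 mod 7. 2⁻¹ ≡ 4 (mod 7), so λ ≡ 0.
  x = λ² - 6 - 1 = 0 - 7 ≡ 0; y = λ·(6 - 0) - 6 ≡ 1. → (0, 1)

(0, 1)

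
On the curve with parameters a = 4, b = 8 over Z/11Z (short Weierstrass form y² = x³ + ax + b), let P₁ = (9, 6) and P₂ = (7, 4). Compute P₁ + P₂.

(9, 6) + (7, 4). λ = (4 - 6)/(7 - 9) ≡ 9/9 mod 11. 9⁻¹ ≡ 5 (mod 11) since 9·5 = 45 ≡ 1, so λ ≡ 1.
  x = λ² - 9 - 7 = 1 - 16 ≡ 7; y = λ·(9 - 7) - 6 ≡ 7. → (7, 7)

(7, 7)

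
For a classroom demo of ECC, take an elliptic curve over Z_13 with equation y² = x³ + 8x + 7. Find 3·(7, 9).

(4, 8)

Write Q = (7, 9).
Repeated addition: build up to 3Q.
2Q: tangent at (7, 9): λ = (3·7² + 8)/(2·9) ≡ 12/5. 5⁻¹ ≡ 8 (mod 13), so λ ≡ 12·8 ≡ 5.
  x = λ² - 7 - 7 = 25 - 14 ≡ 11; y = λ·(7 - 11) - 9 ≡ 10. → (11, 10)
3Q: (11, 10) + (7, 9). λ = (9 - 10)/(7 - 11) ≡ 12/9 mod 13. 9⁻¹ ≡ 3 (mod 13) since 9·3 = 27 ≡ 1, so λ ≡ 10.
  x = λ² - 11 - 7 = 100 - 18 ≡ 4; y = λ·(11 - 4) - 10 ≡ 8. → (4, 8)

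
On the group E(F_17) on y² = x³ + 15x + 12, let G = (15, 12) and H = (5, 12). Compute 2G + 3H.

(12, 4)

First 2G:
Repeated addition: build up to 2G.
2G: tangent at (15, 12): λ = (3·15² + 15)/(2·12) ≡ 10/7. 7⁻¹ ≡ 5 (mod 17) since 7·5 = 35 ≡ 1, so λ ≡ 10·5 ≡ 16.
  x = λ² - 15 - 15 = 256 - 30 ≡ 5; y = λ·(15 - 5) - 12 ≡ 12. → (5, 12)
2G = (5, 12).
Next 3H:
Repeated addition: build up to 3H.
2H: tangent at (5, 12): λ = (3·5² + 15)/(2·12) ≡ 5/7. 7⁻¹ ≡ 5 (mod 17), so λ ≡ 5·5 ≡ 8.
  x = λ² - 5 - 5 = 64 - 10 ≡ 3; y = λ·(5 - 3) - 12 ≡ 4. → (3, 4)
3H: (3, 4) + (5, 12). λ = (12 - 4)/(5 - 3) ≡ 8/2 mod 17. 2⁻¹ ≡ 9 (mod 17) since 2·9 = 18 ≡ 1, so λ ≡ 4.
  x = λ² - 3 - 5 = 16 - 8 ≡ 8; y = λ·(3 - 8) - 4 ≡ 10. → (8, 10)
3H = (8, 10).
Finally 2G + 3H:
(5, 12) + (8, 10). λ = (10 - 12)/(8 - 5) ≡ 15/3 mod 17. 3⁻¹ ≡ 6 (mod 17), so λ ≡ 5.
  x = λ² - 5 - 8 = 25 - 13 ≡ 12; y = λ·(5 - 12) - 12 ≡ 4. → (12, 4)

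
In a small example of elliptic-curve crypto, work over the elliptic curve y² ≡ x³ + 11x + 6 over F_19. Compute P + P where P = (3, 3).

tangent at (3, 3): λ = (3·3² + 11)/(2·3) ≡ 0/6. 6⁻¹ ≡ 16 (mod 19) since 6·16 = 96 ≡ 1, so λ ≡ 0·16 ≡ 0.
  x = λ² - 3 - 3 = 0 - 6 ≡ 13; y = λ·(3 - 13) - 3 ≡ 16. → (13, 16)

(13, 16)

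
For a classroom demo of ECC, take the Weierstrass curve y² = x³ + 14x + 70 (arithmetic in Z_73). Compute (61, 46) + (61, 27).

The two points share x = 61 and their y-coordinates satisfy 46 + 27 ≡ 0 (mod 73), so they are inverses. Their sum is 𝒪.

O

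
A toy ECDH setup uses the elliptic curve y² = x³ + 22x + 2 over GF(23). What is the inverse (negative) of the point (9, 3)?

-(9, 3) = (9, -3 mod 23) = (9, 20).

(9, 20)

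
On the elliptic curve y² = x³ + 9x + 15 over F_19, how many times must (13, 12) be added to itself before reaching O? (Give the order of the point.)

2P: tangent at (13, 12): λ = (3·13² + 9)/(2·12) ≡ 3/5. 5⁻¹ ≡ 4 (mod 19) since 5·4 = 20 ≡ 1, so λ ≡ 3·4 ≡ 12.
  x = λ² - 13 - 13 = 144 - 26 ≡ 4; y = λ·(13 - 4) - 12 ≡ 1. → (4, 1)
3P: (4, 1) + (13, 12). λ = (12 - 1)/(13 - 4) ≡ 11/9 mod 19. 9⁻¹ ≡ 17 (mod 19) since 9·17 = 153 ≡ 1, so λ ≡ 16.
  x = λ² - 4 - 13 = 256 - 17 ≡ 11; y = λ·(4 - 11) - 1 ≡ 1. → (11, 1)
4P: (11, 1) + (13, 12). λ = (12 - 1)/(13 - 11) ≡ 11/2 mod 19. 2⁻¹ ≡ 10 (mod 19), so λ ≡ 15.
  x = λ² - 11 - 13 = 225 - 24 ≡ 11; y = λ·(11 - 11) - 1 ≡ 18. → (11, 18)
5P: (11, 18) + (13, 12). λ = (12 - 18)/(13 - 11) ≡ 13/2 mod 19. 2⁻¹ ≡ 10 (mod 19), so λ ≡ 16.
  x = λ² - 11 - 13 = 256 - 24 ≡ 4; y = λ·(11 - 4) - 18 ≡ 18. → (4, 18)
6P: (4, 18) + (13, 12). λ = (12 - 18)/(13 - 4) ≡ 13/9 mod 19. 9⁻¹ ≡ 17 (mod 19) since 9·17 = 153 ≡ 1, so λ ≡ 12.
  x = λ² - 4 - 13 = 144 - 17 ≡ 13; y = λ·(4 - 13) - 18 ≡ 7. → (13, 7)
7P: (13, 7) + (13, 12): same x and y₁ ≡ -y₂, so the sum is O.
7P = O, so the order is 7.

7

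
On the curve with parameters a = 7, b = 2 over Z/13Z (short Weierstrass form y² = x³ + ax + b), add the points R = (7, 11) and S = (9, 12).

(7, 11) + (9, 12). λ = (12 - 11)/(9 - 7) ≡ 1/2 mod 13. 2⁻¹ ≡ 7 (mod 13), so λ ≡ 7.
  x = λ² - 7 - 9 = 49 - 16 ≡ 7; y = λ·(7 - 7) - 11 ≡ 2. → (7, 2)

(7, 2)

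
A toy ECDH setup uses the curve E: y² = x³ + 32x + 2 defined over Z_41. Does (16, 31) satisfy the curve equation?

y² = 31² ≡ 18; x³ + 32x + 2 = 4610 ≡ 18 (mod 41). 18 = 18.

yes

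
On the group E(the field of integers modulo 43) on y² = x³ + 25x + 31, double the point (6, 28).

(40, 31)

tangent at (6, 28): λ = (3·6² + 25)/(2·28) ≡ 4/13. 13⁻¹ ≡ 10 (mod 43), so λ ≡ 4·10 ≡ 40.
  x = λ² - 6 - 6 = 1600 - 12 ≡ 40; y = λ·(6 - 40) - 28 ≡ 31. → (40, 31)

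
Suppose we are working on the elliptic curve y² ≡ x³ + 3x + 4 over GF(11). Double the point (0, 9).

tangent at (0, 9): λ = (3·0² + 3)/(2·9) ≡ 3/7. 7⁻¹ ≡ 8 (mod 11) since 7·8 = 56 ≡ 1, so λ ≡ 3·8 ≡ 2.
  x = λ² - 0 - 0 = 4 - 0 ≡ 4; y = λ·(0 - 4) - 9 ≡ 5. → (4, 5)

(4, 5)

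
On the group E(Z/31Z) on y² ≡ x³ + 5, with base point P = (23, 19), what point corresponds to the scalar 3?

(30, 2)

Repeated addition: build up to 3P.
2P: tangent at (23, 19): λ = (3·23² + 0)/(2·19) ≡ 6/7. 7⁻¹ ≡ 9 (mod 31) since 7·9 = 63 ≡ 1, so λ ≡ 6·9 ≡ 23.
  x = λ² - 23 - 23 = 529 - 46 ≡ 18; y = λ·(23 - 18) - 19 ≡ 3. → (18, 3)
3P: (18, 3) + (23, 19). λ = (19 - 3)/(23 - 18) ≡ 16/5 mod 31. 5⁻¹ ≡ 25 (mod 31), so λ ≡ 28.
  x = λ² - 18 - 23 = 784 - 41 ≡ 30; y = λ·(18 - 30) - 3 ≡ 2. → (30, 2)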